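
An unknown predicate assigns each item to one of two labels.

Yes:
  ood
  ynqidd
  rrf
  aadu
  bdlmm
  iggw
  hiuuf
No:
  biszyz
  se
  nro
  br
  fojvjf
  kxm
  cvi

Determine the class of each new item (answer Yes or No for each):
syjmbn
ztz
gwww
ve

All 'Yes' examples share one property — has a double letter — and every 'No' example lacks it.

No, No, Yes, No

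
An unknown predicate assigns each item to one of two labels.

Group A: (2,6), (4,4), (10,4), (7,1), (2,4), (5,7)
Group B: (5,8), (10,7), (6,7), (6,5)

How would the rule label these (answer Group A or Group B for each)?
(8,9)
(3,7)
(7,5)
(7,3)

Group B, Group A, Group A, Group A

One predicate separates the groups cleanly: sum is even.
(8,9): Group B (8+9 = 17).
(3,7): Group A (3+7 = 10).
(7,5): Group A (7+5 = 12).
(7,3): Group A (7+3 = 10).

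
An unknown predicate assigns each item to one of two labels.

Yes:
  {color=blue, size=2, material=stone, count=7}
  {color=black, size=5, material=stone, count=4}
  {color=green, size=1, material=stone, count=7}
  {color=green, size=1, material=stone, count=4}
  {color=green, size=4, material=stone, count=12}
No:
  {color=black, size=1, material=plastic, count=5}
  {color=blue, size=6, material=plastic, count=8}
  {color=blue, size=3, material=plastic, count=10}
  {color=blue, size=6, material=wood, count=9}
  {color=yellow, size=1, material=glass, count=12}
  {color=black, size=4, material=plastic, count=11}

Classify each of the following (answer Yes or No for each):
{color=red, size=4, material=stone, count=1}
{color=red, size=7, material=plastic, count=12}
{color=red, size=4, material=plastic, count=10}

The pattern is that an item is 'Yes' exactly when: material is stone.
{color=red, size=4, material=stone, count=1} → material is stone → Yes. {color=red, size=7, material=plastic, count=12} → material is plastic → No. {color=red, size=4, material=plastic, count=10} → material is plastic → No.

Yes, No, No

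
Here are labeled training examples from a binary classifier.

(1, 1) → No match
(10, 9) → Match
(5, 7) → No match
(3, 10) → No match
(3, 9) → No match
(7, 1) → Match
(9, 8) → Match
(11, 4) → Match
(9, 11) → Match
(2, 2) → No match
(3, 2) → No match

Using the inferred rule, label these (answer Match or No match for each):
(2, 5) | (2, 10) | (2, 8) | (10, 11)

The rule appears to be: first ≥ 7.
(2, 5): first 2, does not pass → No match. (2, 10): first 2, does not pass → No match. (2, 8): first 2, does not pass → No match. (10, 11): first 10, checks out → Match.

No match, No match, No match, Match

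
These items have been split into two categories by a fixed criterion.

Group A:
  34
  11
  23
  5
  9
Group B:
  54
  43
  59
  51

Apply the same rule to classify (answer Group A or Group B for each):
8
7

The common property of the 'Group A' items is: at most 34. No 'Group B' item has it.

Group A, Group A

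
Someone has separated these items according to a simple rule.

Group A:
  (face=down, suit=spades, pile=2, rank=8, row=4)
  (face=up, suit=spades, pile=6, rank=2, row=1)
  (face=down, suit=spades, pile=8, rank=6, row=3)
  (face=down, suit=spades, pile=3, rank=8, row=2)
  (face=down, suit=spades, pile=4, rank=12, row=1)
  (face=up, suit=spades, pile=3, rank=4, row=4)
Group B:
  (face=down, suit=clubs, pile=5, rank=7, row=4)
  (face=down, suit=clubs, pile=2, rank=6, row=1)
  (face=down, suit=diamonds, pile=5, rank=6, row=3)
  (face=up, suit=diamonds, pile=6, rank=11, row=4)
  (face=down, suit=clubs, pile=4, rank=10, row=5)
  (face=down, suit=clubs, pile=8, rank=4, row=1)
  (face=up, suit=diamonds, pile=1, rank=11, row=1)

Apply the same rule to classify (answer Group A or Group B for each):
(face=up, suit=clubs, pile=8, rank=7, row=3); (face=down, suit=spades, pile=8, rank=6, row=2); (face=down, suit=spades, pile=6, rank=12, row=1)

Looking at the examples, the only property every 'Group A' case has and every 'Group B' case lacks is: suit is spades.
Group B: (face=up, suit=clubs, pile=8, rank=7, row=3), since suit is clubs. Group A: (face=down, suit=spades, pile=8, rank=6, row=2), since suit is spades. Group A: (face=down, suit=spades, pile=6, rank=12, row=1), since suit is spades.

Group B, Group A, Group A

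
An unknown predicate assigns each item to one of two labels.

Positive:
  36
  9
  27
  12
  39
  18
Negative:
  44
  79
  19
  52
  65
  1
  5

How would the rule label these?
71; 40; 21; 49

Negative, Negative, Positive, Negative

Checking candidate rules against both groups, what survives is: multiple of 3.
71 — 71 = 3·23 + 2, hence Negative.
40 — 40 = 3·13 + 1, hence Negative.
21 — 21 = 3·7, hence Positive.
49 — 49 = 3·16 + 1, hence Negative.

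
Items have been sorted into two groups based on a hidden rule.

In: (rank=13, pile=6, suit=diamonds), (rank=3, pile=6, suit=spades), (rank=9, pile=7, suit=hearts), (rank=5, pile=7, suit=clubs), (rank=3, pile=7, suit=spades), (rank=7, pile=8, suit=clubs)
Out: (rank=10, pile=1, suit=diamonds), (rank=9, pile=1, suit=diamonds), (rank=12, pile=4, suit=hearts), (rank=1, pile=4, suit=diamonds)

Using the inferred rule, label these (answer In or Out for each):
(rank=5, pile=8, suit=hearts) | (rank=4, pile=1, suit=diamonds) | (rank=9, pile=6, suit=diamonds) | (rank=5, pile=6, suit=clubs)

The common property of the 'In' items is: pile ≥ 6. No 'Out' item has it.

In, Out, In, In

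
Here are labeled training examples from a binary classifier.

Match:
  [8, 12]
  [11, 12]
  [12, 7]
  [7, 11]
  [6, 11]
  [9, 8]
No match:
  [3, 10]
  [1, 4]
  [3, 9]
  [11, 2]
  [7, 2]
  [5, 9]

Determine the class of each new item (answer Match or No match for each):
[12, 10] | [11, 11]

Match, Match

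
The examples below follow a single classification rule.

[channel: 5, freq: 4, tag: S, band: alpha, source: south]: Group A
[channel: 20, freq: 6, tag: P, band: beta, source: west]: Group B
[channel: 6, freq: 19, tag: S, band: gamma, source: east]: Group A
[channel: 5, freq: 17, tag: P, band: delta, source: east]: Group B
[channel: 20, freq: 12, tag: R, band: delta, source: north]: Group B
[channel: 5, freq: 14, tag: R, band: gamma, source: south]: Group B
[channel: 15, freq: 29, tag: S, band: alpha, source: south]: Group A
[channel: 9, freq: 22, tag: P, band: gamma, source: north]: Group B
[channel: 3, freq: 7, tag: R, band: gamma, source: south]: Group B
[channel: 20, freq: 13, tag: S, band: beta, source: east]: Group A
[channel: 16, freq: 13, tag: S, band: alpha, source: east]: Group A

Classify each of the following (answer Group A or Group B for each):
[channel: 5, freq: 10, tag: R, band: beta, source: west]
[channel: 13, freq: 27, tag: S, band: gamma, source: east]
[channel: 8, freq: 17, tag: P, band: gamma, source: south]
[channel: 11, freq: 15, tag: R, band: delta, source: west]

Group B, Group A, Group B, Group B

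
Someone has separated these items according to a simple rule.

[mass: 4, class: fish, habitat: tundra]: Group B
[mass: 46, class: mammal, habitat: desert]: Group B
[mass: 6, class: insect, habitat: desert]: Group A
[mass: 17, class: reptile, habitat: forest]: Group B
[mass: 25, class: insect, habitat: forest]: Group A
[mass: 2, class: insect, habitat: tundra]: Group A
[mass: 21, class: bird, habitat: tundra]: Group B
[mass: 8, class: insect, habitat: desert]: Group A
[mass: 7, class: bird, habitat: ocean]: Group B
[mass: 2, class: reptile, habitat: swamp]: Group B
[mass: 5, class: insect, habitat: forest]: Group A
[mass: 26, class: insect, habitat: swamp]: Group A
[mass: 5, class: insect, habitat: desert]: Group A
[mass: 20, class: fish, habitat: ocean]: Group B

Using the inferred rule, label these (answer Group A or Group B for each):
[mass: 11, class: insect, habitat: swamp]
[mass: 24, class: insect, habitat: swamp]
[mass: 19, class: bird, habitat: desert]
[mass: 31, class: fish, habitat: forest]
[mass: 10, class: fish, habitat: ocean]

Group A, Group A, Group B, Group B, Group B

All 'Group A' examples share one property — class is insect — and every 'Group B' example lacks it.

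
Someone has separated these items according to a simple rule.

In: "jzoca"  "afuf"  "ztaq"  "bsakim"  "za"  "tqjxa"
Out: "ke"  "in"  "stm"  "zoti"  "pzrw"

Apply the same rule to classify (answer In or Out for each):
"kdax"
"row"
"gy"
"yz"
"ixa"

In, Out, Out, Out, In

The pattern is that an item is 'In' exactly when: contains 'a'.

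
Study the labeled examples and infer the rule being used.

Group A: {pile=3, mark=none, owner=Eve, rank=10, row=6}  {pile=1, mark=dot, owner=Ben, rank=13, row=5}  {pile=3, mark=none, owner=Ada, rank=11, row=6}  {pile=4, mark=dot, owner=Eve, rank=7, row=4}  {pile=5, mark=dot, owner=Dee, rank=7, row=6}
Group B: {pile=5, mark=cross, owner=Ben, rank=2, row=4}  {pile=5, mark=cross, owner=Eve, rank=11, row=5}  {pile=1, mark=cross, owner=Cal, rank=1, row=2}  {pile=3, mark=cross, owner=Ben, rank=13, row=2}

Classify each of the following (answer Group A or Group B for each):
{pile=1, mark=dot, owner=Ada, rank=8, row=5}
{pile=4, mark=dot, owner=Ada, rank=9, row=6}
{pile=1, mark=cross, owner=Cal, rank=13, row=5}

The pattern is that an item is 'Group A' exactly when: mark is not cross.
Group A: {pile=1, mark=dot, owner=Ada, rank=8, row=5}, since mark is dot. Group A: {pile=4, mark=dot, owner=Ada, rank=9, row=6}, since mark is dot. Group B: {pile=1, mark=cross, owner=Cal, rank=13, row=5}, since mark is cross.

Group A, Group A, Group B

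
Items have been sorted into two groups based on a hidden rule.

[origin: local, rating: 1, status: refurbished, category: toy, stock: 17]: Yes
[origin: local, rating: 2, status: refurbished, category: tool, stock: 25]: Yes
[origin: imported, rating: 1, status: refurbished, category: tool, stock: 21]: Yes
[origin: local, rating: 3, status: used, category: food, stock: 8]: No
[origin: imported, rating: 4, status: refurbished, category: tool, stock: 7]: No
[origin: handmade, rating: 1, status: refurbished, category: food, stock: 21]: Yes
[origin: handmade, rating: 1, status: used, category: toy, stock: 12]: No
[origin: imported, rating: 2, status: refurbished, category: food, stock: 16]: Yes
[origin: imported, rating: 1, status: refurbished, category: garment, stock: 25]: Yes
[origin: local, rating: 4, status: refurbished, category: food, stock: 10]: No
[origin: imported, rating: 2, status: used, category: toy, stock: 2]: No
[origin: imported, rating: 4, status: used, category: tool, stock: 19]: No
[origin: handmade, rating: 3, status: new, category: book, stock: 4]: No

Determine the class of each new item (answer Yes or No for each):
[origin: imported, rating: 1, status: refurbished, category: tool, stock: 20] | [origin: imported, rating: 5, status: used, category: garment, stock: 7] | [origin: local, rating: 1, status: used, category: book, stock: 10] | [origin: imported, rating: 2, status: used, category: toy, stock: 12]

Yes, No, No, No

All 'Yes' examples share one property — status is refurbished AND rating ≤ 2 — and every 'No' example lacks it.
[origin: imported, rating: 1, status: refurbished, category: tool, stock: 20] → status is refurbished, rating = 1 → Yes. [origin: imported, rating: 5, status: used, category: garment, stock: 7] → status is used, rating = 5 → No. [origin: local, rating: 1, status: used, category: book, stock: 10] → status is used, rating = 1 → No. [origin: imported, rating: 2, status: used, category: toy, stock: 12] → status is used, rating = 2 → No.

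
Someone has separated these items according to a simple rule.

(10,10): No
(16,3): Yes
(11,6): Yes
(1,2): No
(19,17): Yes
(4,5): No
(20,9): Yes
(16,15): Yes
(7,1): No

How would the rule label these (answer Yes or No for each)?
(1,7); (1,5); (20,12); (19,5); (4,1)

No, No, Yes, Yes, No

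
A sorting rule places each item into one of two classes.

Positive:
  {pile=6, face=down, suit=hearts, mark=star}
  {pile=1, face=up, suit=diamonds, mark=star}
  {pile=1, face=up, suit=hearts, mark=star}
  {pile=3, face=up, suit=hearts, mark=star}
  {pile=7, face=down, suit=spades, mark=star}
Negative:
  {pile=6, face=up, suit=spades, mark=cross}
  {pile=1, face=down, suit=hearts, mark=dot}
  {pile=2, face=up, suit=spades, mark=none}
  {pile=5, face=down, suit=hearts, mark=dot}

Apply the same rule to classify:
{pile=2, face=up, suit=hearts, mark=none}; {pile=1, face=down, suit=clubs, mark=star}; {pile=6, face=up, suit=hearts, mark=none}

Negative, Positive, Negative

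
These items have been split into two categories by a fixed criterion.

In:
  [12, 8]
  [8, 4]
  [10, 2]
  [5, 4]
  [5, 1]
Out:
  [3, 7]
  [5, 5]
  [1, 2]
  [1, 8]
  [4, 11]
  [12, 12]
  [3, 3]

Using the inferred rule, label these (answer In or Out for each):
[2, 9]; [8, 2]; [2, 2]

Out, In, Out

The simplest hypothesis consistent with all the labels is: first > second.
[2, 9]: 2 < 9 — does not pass, so Out.
[8, 2]: 8 > 2 — fits, so In.
[2, 2]: 2 = 2 — does not pass, so Out.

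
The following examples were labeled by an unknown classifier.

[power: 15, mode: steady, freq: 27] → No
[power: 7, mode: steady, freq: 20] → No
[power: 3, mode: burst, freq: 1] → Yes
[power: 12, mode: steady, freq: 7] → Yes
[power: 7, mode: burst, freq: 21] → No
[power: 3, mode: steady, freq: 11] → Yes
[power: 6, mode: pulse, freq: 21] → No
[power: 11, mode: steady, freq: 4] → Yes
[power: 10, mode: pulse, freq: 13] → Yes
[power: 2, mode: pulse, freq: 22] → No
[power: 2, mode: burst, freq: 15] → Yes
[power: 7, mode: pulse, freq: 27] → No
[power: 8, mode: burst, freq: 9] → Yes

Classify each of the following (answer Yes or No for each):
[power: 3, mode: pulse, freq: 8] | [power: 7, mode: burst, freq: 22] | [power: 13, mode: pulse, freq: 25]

Yes, No, No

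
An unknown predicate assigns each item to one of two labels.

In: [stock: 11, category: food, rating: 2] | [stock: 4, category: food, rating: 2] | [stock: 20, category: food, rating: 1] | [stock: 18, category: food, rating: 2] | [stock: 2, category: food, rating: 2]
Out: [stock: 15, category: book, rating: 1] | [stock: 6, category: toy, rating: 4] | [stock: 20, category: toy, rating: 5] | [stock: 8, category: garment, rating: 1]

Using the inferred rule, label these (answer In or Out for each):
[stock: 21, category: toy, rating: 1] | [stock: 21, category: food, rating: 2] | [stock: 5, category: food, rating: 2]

Out, In, In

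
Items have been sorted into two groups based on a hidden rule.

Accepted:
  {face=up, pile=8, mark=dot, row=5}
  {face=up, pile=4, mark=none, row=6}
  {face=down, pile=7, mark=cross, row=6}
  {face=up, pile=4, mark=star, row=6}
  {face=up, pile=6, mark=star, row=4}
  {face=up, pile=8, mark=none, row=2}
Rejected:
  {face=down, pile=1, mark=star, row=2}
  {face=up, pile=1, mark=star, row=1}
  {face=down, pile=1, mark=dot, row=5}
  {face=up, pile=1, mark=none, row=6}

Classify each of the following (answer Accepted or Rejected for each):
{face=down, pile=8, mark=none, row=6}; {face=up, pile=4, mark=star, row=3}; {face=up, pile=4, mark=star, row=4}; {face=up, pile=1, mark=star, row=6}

Accepted, Accepted, Accepted, Rejected

A rule that fits every label: pile ≥ 4 — true of each 'Accepted' example, false of each 'Rejected' one.
{face=down, pile=8, mark=none, row=6} — pile = 8, hence Accepted. {face=up, pile=4, mark=star, row=3} — pile = 4, hence Accepted. {face=up, pile=4, mark=star, row=4} — pile = 4, hence Accepted. {face=up, pile=1, mark=star, row=6} — pile = 1, hence Rejected.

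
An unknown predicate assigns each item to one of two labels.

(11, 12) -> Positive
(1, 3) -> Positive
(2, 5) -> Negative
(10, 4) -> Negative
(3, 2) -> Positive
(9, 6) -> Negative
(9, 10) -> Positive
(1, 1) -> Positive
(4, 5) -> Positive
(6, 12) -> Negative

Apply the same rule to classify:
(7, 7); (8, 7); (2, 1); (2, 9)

The rule appears to be: |first − second| ≤ 2.
(7, 7): |7−7| = 0 — qualifies, so Positive.
(8, 7): |8−7| = 1 — qualifies, so Positive.
(2, 1): |2−1| = 1 — qualifies, so Positive.
(2, 9): |2−9| = 7 — fails this test, so Negative.

Positive, Positive, Positive, Negative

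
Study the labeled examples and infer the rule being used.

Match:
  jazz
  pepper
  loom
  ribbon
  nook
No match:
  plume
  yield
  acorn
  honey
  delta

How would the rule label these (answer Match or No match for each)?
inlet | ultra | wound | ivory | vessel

Rule: even length. This holds for each 'Match' example and fails for each 'No match' one.
inlet: No match (length 5). ultra: No match (length 5). wound: No match (length 5). ivory: No match (length 5). vessel: Match (length 6).

No match, No match, No match, No match, Match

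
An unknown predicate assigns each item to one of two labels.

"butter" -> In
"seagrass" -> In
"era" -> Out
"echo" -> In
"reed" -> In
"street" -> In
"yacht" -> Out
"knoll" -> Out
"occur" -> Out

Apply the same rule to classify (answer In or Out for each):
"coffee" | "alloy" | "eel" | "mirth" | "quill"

One predicate separates the groups cleanly: even length.
"coffee": In (length 6).
"alloy": Out (length 5).
"eel": Out (length 3).
"mirth": Out (length 5).
"quill": Out (length 5).

In, Out, Out, Out, Out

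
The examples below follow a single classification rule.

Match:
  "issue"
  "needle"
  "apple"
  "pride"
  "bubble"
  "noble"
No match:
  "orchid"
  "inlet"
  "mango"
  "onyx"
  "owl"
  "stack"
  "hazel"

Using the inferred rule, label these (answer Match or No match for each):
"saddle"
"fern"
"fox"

Match, No match, No match

The common property of the 'Match' items is: ends with 'e'. No 'No match' item has it.
"saddle": ends with 'e', fits → Match. "fern": ends with 'n', does not satisfy this → No match. "fox": ends with 'x', does not satisfy this → No match.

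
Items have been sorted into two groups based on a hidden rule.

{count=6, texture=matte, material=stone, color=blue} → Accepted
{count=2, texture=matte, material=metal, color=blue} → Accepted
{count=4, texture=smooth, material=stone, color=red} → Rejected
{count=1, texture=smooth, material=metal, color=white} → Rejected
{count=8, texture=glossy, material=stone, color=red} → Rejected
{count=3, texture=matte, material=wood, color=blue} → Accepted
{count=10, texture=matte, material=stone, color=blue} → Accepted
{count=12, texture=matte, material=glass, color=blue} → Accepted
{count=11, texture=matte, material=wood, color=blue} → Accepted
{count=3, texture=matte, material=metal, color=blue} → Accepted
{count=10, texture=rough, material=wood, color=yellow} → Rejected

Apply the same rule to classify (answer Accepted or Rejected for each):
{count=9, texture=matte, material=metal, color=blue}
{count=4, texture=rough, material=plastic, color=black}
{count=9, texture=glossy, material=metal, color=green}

The simplest hypothesis consistent with all the labels is: color is blue.
{count=9, texture=matte, material=metal, color=blue}: color is blue — has this property, so Accepted.
{count=4, texture=rough, material=plastic, color=black}: color is black — does not fit, so Rejected.
{count=9, texture=glossy, material=metal, color=green}: color is green — does not fit, so Rejected.

Accepted, Rejected, Rejected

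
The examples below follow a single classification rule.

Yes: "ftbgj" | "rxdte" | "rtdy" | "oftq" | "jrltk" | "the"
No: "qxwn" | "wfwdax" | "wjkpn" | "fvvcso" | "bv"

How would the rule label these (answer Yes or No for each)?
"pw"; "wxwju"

No, No

A rule that fits every label: contains 't' — true of each 'Yes' example, false of each 'No' one.
No: "pw", since no 't'.
No: "wxwju", since no 't'.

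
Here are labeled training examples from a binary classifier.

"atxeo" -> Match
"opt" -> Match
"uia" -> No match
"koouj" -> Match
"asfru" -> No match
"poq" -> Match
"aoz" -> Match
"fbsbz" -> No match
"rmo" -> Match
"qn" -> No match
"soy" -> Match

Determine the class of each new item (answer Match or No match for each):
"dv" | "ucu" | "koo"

No match, No match, Match

Comparing the two groups points to one rule — contains 'o'.
No match: "dv", since no 'o'. No match: "ucu", since no 'o'. Match: "koo", since has 'o'.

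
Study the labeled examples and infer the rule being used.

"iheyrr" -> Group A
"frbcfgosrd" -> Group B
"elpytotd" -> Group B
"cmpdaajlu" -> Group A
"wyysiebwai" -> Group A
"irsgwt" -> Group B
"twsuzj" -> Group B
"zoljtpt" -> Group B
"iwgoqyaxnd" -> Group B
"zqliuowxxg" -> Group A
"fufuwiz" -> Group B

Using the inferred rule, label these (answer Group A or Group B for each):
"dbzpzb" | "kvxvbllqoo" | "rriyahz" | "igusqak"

The common property of the 'Group A' items is: has a double letter. No 'Group B' item has it.
"dbzpzb": no doubled letter — doesn't match, so Group B.
"kvxvbllqoo": 'll' doubled — matches, so Group A.
"rriyahz": 'rr' doubled — matches, so Group A.
"igusqak": no doubled letter — doesn't match, so Group B.

Group B, Group A, Group A, Group B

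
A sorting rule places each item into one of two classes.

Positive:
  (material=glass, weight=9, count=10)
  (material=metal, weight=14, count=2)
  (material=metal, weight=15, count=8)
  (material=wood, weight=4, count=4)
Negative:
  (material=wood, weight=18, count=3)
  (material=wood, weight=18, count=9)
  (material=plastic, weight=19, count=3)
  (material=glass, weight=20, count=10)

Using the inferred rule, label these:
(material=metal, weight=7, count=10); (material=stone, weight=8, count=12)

Positive, Positive

Every 'Positive' example satisfies: weight ≤ 15. None of the 'Negative' examples do.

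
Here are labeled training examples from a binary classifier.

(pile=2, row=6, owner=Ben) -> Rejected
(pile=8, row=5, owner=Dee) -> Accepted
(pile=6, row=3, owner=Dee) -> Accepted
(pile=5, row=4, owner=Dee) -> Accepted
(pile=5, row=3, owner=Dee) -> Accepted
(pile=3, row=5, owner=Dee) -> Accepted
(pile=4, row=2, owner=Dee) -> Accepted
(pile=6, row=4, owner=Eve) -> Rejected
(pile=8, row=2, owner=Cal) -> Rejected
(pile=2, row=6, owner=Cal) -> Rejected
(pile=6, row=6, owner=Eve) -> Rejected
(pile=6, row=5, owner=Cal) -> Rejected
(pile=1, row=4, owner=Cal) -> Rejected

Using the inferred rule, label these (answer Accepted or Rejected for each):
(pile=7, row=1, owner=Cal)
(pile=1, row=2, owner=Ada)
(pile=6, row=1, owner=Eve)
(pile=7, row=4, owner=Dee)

Rejected, Rejected, Rejected, Accepted

A rule that fits every label: owner is Dee — true of each 'Accepted' example, false of each 'Rejected' one.
(pile=7, row=1, owner=Cal) → owner is Cal → Rejected.
(pile=1, row=2, owner=Ada) → owner is Ada → Rejected.
(pile=6, row=1, owner=Eve) → owner is Eve → Rejected.
(pile=7, row=4, owner=Dee) → owner is Dee → Accepted.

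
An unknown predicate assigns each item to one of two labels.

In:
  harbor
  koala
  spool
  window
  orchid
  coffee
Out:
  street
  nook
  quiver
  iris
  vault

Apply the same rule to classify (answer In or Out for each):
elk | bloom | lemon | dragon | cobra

Out, In, In, In, In

A rule that fits every label: length ≥ 5 AND contains 'o' — true of each 'In' example, false of each 'Out' one.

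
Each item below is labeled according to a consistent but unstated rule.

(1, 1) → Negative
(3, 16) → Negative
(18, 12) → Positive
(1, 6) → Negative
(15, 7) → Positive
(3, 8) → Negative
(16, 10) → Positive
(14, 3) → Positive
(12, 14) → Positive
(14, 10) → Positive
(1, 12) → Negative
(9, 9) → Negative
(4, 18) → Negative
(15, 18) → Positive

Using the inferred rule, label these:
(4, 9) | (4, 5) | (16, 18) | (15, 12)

The classifier is using: first ≥ 10.
(4, 9) — first 4, hence Negative.
(4, 5) — first 4, hence Negative.
(16, 18) — first 16, hence Positive.
(15, 12) — first 15, hence Positive.

Negative, Negative, Positive, Positive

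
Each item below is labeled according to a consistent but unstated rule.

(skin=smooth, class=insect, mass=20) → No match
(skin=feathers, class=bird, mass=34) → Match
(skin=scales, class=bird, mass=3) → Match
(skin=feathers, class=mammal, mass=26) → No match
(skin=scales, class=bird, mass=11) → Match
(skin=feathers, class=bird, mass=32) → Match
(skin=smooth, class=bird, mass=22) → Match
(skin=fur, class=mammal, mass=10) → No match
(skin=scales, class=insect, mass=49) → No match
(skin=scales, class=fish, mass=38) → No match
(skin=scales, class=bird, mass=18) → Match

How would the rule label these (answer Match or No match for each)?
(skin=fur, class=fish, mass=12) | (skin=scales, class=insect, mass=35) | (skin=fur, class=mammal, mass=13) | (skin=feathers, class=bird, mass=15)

No match, No match, No match, Match

Rule: class is bird. This holds for each 'Match' example and fails for each 'No match' one.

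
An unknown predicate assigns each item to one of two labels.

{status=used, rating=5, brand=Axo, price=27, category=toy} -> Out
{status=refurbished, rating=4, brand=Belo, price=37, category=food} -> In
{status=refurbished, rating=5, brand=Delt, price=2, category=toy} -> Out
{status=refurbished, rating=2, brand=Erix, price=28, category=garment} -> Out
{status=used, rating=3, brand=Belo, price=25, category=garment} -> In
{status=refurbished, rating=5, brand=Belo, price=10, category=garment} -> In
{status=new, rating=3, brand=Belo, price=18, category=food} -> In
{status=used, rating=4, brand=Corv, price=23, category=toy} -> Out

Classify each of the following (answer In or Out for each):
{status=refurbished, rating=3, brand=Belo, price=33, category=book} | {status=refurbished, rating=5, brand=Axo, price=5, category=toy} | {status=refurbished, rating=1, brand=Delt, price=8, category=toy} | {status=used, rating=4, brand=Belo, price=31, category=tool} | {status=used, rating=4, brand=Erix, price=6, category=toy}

In, Out, Out, In, Out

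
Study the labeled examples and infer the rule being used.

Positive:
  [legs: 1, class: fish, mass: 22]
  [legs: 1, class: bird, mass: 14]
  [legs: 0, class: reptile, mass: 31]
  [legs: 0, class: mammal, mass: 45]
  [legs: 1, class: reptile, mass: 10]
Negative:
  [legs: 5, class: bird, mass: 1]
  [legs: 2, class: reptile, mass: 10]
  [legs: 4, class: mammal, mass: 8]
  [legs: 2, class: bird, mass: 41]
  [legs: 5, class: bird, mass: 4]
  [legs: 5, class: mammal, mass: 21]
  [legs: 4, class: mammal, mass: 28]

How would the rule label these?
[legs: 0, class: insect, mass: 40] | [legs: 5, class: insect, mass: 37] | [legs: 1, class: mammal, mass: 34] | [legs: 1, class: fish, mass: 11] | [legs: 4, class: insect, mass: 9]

Every 'Positive' example satisfies: legs ≤ 1. None of the 'Negative' examples do.
[legs: 0, class: insect, mass: 40]: legs = 0, meets the rule → Positive. [legs: 5, class: insect, mass: 37]: legs = 5, fails this test → Negative. [legs: 1, class: mammal, mass: 34]: legs = 1, meets the rule → Positive. [legs: 1, class: fish, mass: 11]: legs = 1, meets the rule → Positive. [legs: 4, class: insect, mass: 9]: legs = 4, fails this test → Negative.

Positive, Negative, Positive, Positive, Negative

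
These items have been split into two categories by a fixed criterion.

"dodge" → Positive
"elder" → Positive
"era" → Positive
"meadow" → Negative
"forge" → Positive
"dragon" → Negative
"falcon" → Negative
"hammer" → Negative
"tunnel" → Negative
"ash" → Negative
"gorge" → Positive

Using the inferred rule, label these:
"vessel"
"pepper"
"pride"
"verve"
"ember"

Negative, Negative, Positive, Positive, Positive

All 'Positive' examples share one property — odd length AND contains 'e' — and every 'Negative' example lacks it.
"vessel" — length 6, has 'e', hence Negative. "pepper" — length 6, has 'e', hence Negative. "pride" — length 5, has 'e', hence Positive. "verve" — length 5, has 'e', hence Positive. "ember" — length 5, has 'e', hence Positive.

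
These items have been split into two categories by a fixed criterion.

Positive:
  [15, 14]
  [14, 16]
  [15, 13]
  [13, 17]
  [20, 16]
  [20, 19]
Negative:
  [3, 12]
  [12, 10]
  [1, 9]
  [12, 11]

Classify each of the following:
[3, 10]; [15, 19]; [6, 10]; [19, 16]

Negative, Positive, Negative, Positive

All 'Positive' examples share one property — sum ≥ 28 — and every 'Negative' example lacks it.
[3, 10]: Negative (3+10 = 13).
[15, 19]: Positive (15+19 = 34).
[6, 10]: Negative (6+10 = 16).
[19, 16]: Positive (19+16 = 35).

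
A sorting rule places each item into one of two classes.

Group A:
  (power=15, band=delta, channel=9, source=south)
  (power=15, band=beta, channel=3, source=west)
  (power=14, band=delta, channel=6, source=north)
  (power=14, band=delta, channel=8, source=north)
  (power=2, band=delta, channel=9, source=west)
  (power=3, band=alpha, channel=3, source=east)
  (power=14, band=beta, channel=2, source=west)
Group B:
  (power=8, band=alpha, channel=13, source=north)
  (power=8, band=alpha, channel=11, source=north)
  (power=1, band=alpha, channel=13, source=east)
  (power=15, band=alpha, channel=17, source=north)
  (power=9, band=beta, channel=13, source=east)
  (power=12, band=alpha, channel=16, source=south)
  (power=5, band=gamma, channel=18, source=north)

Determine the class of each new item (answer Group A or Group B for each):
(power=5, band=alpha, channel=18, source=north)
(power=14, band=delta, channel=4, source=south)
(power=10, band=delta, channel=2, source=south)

A rule that fits every label: channel ≤ 9 — true of each 'Group A' example, false of each 'Group B' one.
(power=5, band=alpha, channel=18, source=north): Group B (channel = 18). (power=14, band=delta, channel=4, source=south): Group A (channel = 4). (power=10, band=delta, channel=2, source=south): Group A (channel = 2).

Group B, Group A, Group A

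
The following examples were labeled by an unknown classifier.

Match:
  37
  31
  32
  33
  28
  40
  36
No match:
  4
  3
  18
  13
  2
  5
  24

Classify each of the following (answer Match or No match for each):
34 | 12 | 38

The distinguishing property — at least 28 — holds for all the 'Match' cases and none of the 'No match' cases.

Match, No match, Match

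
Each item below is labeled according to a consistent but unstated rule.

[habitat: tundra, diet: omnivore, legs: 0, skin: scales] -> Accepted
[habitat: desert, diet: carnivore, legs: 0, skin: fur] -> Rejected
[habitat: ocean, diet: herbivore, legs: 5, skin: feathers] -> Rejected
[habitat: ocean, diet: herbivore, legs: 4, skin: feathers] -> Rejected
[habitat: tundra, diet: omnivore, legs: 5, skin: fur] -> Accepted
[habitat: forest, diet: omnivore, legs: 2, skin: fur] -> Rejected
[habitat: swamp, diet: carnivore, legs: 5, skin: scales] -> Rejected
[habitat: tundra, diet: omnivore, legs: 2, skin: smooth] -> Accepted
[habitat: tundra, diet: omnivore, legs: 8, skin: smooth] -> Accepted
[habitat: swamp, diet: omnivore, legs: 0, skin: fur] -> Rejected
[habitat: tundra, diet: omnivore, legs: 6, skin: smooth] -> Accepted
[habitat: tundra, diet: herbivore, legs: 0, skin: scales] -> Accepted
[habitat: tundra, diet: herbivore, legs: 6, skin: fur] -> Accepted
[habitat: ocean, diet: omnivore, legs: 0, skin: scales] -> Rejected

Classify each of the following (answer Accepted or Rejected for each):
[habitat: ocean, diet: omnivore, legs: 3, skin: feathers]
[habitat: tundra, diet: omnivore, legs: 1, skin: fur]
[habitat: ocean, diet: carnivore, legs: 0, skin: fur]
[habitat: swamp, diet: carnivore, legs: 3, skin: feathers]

Rejected, Accepted, Rejected, Rejected

The common property of the 'Accepted' items is: habitat is tundra. No 'Rejected' item has it.
[habitat: ocean, diet: omnivore, legs: 3, skin: feathers]: Rejected (habitat is ocean). [habitat: tundra, diet: omnivore, legs: 1, skin: fur]: Accepted (habitat is tundra). [habitat: ocean, diet: carnivore, legs: 0, skin: fur]: Rejected (habitat is ocean). [habitat: swamp, diet: carnivore, legs: 3, skin: feathers]: Rejected (habitat is swamp).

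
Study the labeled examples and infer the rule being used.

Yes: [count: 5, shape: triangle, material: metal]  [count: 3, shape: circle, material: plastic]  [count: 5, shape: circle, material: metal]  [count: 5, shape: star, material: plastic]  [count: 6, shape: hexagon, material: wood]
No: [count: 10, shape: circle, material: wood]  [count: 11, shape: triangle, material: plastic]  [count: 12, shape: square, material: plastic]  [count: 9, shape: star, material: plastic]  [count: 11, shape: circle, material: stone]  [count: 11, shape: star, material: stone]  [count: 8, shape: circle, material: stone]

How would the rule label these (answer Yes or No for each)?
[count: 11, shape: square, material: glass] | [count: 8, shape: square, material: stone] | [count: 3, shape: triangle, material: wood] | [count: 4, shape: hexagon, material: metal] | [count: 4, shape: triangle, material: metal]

The common property of the 'Yes' items is: count ≤ 6. No 'No' item has it.
[count: 11, shape: square, material: glass] → count = 11 → No.
[count: 8, shape: square, material: stone] → count = 8 → No.
[count: 3, shape: triangle, material: wood] → count = 3 → Yes.
[count: 4, shape: hexagon, material: metal] → count = 4 → Yes.
[count: 4, shape: triangle, material: metal] → count = 4 → Yes.

No, No, Yes, Yes, Yes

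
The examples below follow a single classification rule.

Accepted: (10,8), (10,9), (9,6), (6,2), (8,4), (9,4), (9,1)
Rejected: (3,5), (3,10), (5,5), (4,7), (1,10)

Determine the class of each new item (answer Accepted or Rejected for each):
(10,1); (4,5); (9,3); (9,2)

Every 'Accepted' example satisfies: first > second. None of the 'Rejected' examples do.
(10,1): Accepted (10 > 1).
(4,5): Rejected (4 < 5).
(9,3): Accepted (9 > 3).
(9,2): Accepted (9 > 2).

Accepted, Rejected, Accepted, Accepted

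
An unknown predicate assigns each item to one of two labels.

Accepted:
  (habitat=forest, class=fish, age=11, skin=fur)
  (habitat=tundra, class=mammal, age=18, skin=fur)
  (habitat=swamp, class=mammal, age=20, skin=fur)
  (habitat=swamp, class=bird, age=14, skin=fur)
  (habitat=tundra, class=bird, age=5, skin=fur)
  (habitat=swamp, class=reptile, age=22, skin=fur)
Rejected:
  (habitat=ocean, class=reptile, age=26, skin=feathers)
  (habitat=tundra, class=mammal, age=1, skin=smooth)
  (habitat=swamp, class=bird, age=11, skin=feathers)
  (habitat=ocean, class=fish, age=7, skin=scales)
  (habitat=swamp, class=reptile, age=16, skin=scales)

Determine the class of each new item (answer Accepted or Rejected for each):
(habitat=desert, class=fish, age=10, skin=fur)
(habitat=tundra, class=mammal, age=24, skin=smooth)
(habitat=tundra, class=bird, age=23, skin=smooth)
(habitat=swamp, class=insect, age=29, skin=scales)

Accepted, Rejected, Rejected, Rejected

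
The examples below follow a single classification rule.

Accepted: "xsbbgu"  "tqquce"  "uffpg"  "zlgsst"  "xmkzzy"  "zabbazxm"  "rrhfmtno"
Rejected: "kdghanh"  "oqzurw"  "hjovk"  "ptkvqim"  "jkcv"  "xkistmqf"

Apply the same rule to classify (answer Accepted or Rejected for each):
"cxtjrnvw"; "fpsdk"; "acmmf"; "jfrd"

Rejected, Rejected, Accepted, Rejected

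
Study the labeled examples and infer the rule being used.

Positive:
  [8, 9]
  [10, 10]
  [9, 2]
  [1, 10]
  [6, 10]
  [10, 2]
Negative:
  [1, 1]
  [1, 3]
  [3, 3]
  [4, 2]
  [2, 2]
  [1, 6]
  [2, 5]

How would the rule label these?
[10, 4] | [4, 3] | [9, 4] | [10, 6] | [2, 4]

The pattern is that an item is 'Positive' exactly when: sum ≥ 11.
[10, 4]: 10+4 = 14 — checks out, so Positive. [4, 3]: 4+3 = 7 — fails the rule, so Negative. [9, 4]: 9+4 = 13 — checks out, so Positive. [10, 6]: 10+6 = 16 — checks out, so Positive. [2, 4]: 2+4 = 6 — fails the rule, so Negative.

Positive, Negative, Positive, Positive, Negative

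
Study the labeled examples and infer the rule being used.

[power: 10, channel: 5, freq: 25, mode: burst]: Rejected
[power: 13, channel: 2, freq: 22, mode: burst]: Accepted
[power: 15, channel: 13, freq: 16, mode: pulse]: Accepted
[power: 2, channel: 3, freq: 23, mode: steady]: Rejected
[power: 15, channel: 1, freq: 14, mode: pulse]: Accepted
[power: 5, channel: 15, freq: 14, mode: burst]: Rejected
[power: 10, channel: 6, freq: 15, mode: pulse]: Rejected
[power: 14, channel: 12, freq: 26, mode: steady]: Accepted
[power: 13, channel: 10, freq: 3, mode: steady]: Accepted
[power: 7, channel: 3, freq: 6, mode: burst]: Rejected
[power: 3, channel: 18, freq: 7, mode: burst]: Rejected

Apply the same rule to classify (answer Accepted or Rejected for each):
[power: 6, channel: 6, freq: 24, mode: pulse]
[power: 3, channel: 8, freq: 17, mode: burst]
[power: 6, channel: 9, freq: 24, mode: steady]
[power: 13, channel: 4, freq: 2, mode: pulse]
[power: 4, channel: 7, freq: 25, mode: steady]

The rule appears to be: power ≥ 13.

Rejected, Rejected, Rejected, Accepted, Rejected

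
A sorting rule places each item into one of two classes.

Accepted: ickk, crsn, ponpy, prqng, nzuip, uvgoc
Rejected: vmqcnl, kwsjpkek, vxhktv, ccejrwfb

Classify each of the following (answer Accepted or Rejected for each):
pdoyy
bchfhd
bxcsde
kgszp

The classifier is using: length ≤ 5.

Accepted, Rejected, Rejected, Accepted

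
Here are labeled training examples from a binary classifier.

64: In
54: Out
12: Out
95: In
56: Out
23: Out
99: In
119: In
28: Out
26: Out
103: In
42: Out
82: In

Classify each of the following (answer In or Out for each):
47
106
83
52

Out, In, In, Out

The pattern is that an item is 'In' exactly when: at least 64.
47 → 47 < 64 → Out.
106 → 106 ≥ 64 → In.
83 → 83 ≥ 64 → In.
52 → 52 < 64 → Out.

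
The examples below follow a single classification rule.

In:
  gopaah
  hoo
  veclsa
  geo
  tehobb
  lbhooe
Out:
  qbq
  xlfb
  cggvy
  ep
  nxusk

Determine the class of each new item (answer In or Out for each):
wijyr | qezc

'In' ⟺ has ≥ 2 vowels.
wijyr: Out (1 vowel).
qezc: Out (1 vowel).

Out, Out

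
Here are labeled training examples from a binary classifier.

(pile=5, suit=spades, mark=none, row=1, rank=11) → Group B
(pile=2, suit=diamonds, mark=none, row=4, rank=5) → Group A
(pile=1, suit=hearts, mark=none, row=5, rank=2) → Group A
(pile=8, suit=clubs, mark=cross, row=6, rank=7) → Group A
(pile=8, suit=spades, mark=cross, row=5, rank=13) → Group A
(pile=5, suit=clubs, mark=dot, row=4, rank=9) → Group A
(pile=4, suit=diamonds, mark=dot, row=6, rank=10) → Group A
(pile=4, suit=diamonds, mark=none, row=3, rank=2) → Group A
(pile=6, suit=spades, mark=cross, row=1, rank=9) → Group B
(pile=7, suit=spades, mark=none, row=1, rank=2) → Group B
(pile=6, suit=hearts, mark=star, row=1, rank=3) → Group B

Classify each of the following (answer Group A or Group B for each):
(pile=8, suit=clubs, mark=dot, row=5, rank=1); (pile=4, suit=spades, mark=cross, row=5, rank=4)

One predicate separates the groups cleanly: row ≥ 3.
(pile=8, suit=clubs, mark=dot, row=5, rank=1): row = 5, fits → Group A.
(pile=4, suit=spades, mark=cross, row=5, rank=4): row = 5, fits → Group A.

Group A, Group A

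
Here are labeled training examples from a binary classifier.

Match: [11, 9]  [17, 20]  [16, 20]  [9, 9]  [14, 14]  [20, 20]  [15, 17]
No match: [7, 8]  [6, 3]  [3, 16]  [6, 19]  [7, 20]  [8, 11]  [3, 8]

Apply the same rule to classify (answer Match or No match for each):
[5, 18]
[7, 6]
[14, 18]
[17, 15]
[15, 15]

No match, No match, Match, Match, Match

One predicate separates the groups cleanly: first ≥ 9.
[5, 18] — first 5, hence No match. [7, 6] — first 7, hence No match. [14, 18] — first 14, hence Match. [17, 15] — first 17, hence Match. [15, 15] — first 15, hence Match.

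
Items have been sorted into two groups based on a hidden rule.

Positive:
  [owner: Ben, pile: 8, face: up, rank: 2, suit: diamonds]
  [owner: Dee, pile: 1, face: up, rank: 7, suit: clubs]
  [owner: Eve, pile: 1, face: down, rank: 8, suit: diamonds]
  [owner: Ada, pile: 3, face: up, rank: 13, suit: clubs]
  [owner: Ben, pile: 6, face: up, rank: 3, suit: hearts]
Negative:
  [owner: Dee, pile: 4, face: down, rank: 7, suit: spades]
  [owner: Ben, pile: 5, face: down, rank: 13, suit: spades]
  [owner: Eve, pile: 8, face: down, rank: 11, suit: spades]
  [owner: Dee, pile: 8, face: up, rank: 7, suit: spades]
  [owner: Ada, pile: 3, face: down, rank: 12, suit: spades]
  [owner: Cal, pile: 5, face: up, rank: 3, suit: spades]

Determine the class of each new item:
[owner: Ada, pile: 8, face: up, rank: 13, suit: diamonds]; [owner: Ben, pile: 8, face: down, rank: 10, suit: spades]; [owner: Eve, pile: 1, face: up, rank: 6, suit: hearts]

Positive, Negative, Positive

A rule that fits every label: suit is not spades — true of each 'Positive' example, false of each 'Negative' one.
[owner: Ada, pile: 8, face: up, rank: 13, suit: diamonds] → suit is diamonds → Positive.
[owner: Ben, pile: 8, face: down, rank: 10, suit: spades] → suit is spades → Negative.
[owner: Eve, pile: 1, face: up, rank: 6, suit: hearts] → suit is hearts → Positive.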